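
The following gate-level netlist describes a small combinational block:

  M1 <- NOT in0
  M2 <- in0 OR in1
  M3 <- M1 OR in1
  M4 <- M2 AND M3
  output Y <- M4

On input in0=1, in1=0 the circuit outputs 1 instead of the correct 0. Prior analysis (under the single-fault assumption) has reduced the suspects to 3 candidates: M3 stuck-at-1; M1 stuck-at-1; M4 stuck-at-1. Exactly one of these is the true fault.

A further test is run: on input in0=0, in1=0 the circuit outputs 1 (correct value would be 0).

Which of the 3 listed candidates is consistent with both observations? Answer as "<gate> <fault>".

Evaluate each candidate on input in0=0, in1=0:
  M3 stuck-at-1: M1=1, M2=0, M3=1 [stuck-at-1], M4=0 → 0 — eliminated
  M1 stuck-at-1: M1=1 [stuck-at-1], M2=0, M3=1, M4=0 → 0 — eliminated
  M4 stuck-at-1: M1=1, M2=0, M3=1, M4=1 [stuck-at-1] → 1 — matches
Only M4 stuck-at-1 reproduces the observed 1.

M4 stuck-at-1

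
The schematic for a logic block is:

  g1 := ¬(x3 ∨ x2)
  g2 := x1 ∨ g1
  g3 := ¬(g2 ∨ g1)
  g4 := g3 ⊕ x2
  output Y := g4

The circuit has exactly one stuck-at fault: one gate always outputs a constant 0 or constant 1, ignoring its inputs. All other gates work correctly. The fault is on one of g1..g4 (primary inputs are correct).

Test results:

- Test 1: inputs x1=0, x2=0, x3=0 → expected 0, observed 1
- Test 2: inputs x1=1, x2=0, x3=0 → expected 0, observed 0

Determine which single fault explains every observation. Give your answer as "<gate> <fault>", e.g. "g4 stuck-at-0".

g1 stuck-at-0

Fault-free values for test 1 (x1=0, x2=0, x3=0): g1=1, g2=1, g3=0, g4=0, giving Y=0. Observed 1.
Test 1: faults giving observed 1 are {g1 stuck-at-0, g3 stuck-at-1, g4 stuck-at-1}.
Test 2 (x1=1, x2=0, x3=0): fault-free g1=1, g2=1, g3=0, g4=0 → 0; observed 0. Eliminates g3 stuck-at-1, g4 stuck-at-1.
Only g1 stuck-at-0 is consistent with every test.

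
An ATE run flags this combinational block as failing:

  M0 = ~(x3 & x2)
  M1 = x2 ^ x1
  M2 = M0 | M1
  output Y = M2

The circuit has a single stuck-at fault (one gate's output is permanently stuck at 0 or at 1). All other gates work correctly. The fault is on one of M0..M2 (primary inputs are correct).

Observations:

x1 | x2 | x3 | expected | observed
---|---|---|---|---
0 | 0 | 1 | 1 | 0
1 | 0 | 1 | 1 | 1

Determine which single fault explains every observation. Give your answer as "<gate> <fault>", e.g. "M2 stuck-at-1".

M0 stuck-at-0

Fault-free values for test 1 (x1=0, x2=0, x3=1): M0=1, M1=0, M2=1, giving Y=1. Observed 0.
Test 1: faults giving observed 0 are {M0 stuck-at-0, M2 stuck-at-0}.
Test 2 (x1=1, x2=0, x3=1): fault-free M0=1, M1=1, M2=1 → 1; observed 1. Eliminates M2 stuck-at-0.
Only M0 stuck-at-0 is consistent with every test.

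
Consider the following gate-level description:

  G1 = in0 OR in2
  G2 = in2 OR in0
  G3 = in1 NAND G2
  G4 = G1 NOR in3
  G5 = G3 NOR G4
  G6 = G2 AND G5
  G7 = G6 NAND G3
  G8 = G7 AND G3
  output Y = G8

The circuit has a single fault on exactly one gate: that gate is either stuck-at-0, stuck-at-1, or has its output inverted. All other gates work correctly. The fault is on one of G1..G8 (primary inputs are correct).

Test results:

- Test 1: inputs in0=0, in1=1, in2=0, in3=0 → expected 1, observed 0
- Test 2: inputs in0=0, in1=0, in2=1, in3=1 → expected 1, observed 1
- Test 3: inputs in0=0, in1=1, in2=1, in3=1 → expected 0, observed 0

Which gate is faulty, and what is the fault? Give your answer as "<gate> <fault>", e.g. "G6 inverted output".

G2 stuck-at-1

Fault-free values for test 1 (in0=0, in1=1, in2=0, in3=0): G1=0, G2=0, G3=1, G4=1, G5=0, G6=0, G7=1, G8=1, giving Y=1. Observed 0.
Test 1: faults giving observed 0 are {G2 stuck-at-1, G2 inverted output, G3 stuck-at-0, G3 inverted output, G6 stuck-at-1, G6 inverted output, G7 stuck-at-0, G7 inverted output, G8 stuck-at-0, G8 inverted output}.
Test 2 (in0=0, in1=0, in2=1, in3=1): fault-free G1=1, G2=1, G3=1, G4=0, G5=0, G6=0, G7=1, G8=1 → 1; observed 1. Eliminates G3 stuck-at-0, G3 inverted output, G6 stuck-at-1, G6 inverted output, G7 stuck-at-0, G7 inverted output, G8 stuck-at-0, G8 inverted output.
Test 3 (in0=0, in1=1, in2=1, in3=1): fault-free G1=1, G2=1, G3=0, G4=0, G5=1, G6=1, G7=1, G8=0 → 0; observed 0. Eliminates G2 inverted output.
Only G2 stuck-at-1 is consistent with every test.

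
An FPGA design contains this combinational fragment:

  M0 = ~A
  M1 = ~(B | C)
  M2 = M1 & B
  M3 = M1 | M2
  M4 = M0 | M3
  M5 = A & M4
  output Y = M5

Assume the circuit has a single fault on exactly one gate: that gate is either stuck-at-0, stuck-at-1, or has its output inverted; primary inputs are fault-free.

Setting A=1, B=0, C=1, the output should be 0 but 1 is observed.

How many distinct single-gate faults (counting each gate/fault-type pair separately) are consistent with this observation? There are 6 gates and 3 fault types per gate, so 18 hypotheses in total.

Fault-free: M0=0, M1=0, M2=0, M3=0, M4=0, M5=0 → 0. Observed 1.
  M0: stuck-at-1, inverted output ✓; others ✗
  M1: stuck-at-1, inverted output ✓; others ✗
  M2: stuck-at-1, inverted output ✓; others ✗
  M3: stuck-at-1, inverted output ✓; others ✗
  M4: stuck-at-1, inverted output ✓; others ✗
  M5: stuck-at-1, inverted output ✓; others ✗
Consistent faults: {M0 stuck-at-1, M0 inverted output, M1 stuck-at-1, M1 inverted output, M2 stuck-at-1, M2 inverted output, M3 stuck-at-1, M3 inverted output, M4 stuck-at-1, M4 inverted output, M5 stuck-at-1, M5 inverted output} — 12 in all.

12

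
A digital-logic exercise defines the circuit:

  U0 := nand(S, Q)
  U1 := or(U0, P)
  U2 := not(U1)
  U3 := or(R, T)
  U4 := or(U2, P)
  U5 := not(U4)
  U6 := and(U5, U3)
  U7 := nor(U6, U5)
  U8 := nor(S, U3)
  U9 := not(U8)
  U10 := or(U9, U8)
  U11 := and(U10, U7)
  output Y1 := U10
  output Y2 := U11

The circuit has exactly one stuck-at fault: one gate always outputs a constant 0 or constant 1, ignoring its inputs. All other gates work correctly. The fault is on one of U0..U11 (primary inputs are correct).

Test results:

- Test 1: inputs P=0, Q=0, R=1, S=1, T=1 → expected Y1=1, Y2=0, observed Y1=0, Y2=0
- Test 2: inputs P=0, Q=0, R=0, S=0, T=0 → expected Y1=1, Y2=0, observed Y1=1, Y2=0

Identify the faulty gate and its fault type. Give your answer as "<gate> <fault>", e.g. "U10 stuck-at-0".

Fault-free values for test 1 (P=0, Q=0, R=1, S=1, T=1): U0=1, U1=1, U2=0, U3=1, U4=0, U5=1, U6=1, U7=0, U8=0, U9=1, U10=1, U11=0, giving Y1=1, Y2=0. Observed Y1=0, Y2=0.
Test 1: faults giving observed Y1=0, Y2=0 are {U9 stuck-at-0, U10 stuck-at-0}.
Test 2 (P=0, Q=0, R=0, S=0, T=0): fault-free U0=1, U1=1, U2=0, U3=0, U4=0, U5=1, U6=0, U7=0, U8=1, U9=0, U10=1, U11=0 → Y1=1, Y2=0; observed Y1=1, Y2=0. Eliminates U10 stuck-at-0.
Only U9 stuck-at-0 is consistent with every test.

U9 stuck-at-0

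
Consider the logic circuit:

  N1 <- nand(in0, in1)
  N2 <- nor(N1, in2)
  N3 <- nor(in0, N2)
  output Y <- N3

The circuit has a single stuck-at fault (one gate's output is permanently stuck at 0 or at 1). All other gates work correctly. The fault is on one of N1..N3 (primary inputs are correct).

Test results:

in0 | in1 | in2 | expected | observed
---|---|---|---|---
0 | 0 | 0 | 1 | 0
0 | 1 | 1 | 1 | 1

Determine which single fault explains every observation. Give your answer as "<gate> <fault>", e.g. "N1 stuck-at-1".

N1 stuck-at-0

Fault-free values for test 1 (in0=0, in1=0, in2=0): N1=1, N2=0, N3=1, giving Y=1. Observed 0.
Test 1: faults giving observed 0 are {N1 stuck-at-0, N2 stuck-at-1, N3 stuck-at-0}.
Test 2 (in0=0, in1=1, in2=1): fault-free N1=1, N2=0, N3=1 → 1; observed 1. Eliminates N2 stuck-at-1, N3 stuck-at-0.
Only N1 stuck-at-0 is consistent with every test.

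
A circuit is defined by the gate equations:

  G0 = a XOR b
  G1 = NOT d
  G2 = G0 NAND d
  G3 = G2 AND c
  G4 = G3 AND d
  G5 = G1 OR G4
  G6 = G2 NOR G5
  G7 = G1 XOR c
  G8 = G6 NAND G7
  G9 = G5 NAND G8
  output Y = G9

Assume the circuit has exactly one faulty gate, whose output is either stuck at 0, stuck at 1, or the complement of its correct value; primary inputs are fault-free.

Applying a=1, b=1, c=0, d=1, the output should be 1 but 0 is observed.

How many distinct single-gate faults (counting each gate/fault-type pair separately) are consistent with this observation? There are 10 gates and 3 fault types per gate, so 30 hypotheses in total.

Fault-free: G0=0, G1=0, G2=1, G3=0, G4=0, G5=0, G6=0, G7=0, G8=1, G9=1 → 1. Observed 0.
  G0: none of the 3 fault types match ✗
  G1: stuck-at-1, inverted output ✓; others ✗
  G2: none of the 3 fault types match ✗
  G3: stuck-at-1, inverted output ✓; others ✗
  G4: stuck-at-1, inverted output ✓; others ✗
  G5: stuck-at-1, inverted output ✓; others ✗
  G6: none of the 3 fault types match ✗
  G7: none of the 3 fault types match ✗
  G8: none of the 3 fault types match ✗
  G9: stuck-at-0, inverted output ✓; others ✗
Consistent faults: {G1 stuck-at-1, G1 inverted output, G3 stuck-at-1, G3 inverted output, G4 stuck-at-1, G4 inverted output, G5 stuck-at-1, G5 inverted output, G9 stuck-at-0, G9 inverted output} — 10 in all.

10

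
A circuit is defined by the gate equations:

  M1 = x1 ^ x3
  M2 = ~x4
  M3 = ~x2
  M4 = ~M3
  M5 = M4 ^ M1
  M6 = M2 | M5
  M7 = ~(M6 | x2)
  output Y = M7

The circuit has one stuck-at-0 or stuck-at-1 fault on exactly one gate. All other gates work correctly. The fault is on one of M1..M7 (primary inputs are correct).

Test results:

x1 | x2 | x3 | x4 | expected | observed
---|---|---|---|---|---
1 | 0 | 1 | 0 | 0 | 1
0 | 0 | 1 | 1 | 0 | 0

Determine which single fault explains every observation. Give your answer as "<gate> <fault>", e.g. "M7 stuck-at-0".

M2 stuck-at-0

Fault-free values for test 1 (x1=1, x2=0, x3=1, x4=0): M1=0, M2=1, M3=1, M4=0, M5=0, M6=1, M7=0, giving Y=0. Observed 1.
Test 1: faults giving observed 1 are {M2 stuck-at-0, M6 stuck-at-0, M7 stuck-at-1}.
Test 2 (x1=0, x2=0, x3=1, x4=1): fault-free M1=1, M2=0, M3=1, M4=0, M5=1, M6=1, M7=0 → 0; observed 0. Eliminates M6 stuck-at-0, M7 stuck-at-1.
Only M2 stuck-at-0 is consistent with every test.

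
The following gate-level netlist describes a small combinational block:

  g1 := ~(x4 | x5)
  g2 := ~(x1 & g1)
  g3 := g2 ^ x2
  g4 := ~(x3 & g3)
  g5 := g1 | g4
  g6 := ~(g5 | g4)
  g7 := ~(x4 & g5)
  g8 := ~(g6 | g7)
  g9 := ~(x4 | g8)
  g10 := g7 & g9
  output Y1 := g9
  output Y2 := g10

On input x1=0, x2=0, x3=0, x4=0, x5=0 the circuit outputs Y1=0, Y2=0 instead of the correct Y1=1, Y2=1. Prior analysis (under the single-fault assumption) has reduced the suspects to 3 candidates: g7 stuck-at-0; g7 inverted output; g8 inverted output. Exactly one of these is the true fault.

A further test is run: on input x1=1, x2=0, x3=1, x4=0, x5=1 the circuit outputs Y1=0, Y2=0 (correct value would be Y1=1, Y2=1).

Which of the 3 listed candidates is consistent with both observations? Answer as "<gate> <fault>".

Evaluate each candidate on input x1=1, x2=0, x3=1, x4=0, x5=1:
  g7 stuck-at-0: g1=0, g2=1, g3=1, g4=0, g5=0, g6=1, g7=0 [stuck-at-0], g8=0, g9=1, g10=0 → Y1=1, Y2=0 — eliminated
  g7 inverted output: g1=0, g2=1, g3=1, g4=0, g5=0, g6=1, g7=0 [inverted output], g8=0, g9=1, g10=0 → Y1=1, Y2=0 — eliminated
  g8 inverted output: g1=0, g2=1, g3=1, g4=0, g5=0, g6=1, g7=1, g8=1 [inverted output], g9=0, g10=0 → Y1=0, Y2=0 — matches
Only g8 inverted output reproduces the observed Y1=0, Y2=0.

g8 inverted output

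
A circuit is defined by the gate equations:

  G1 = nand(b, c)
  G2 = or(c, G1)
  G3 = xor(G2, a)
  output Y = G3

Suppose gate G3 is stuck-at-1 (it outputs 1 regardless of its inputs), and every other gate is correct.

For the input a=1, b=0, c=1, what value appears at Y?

Propagate with G3 forced: G1=1, G2=1, G3=1 [stuck-at-1].
So Y = 1. (Without the fault it would be 0.)

1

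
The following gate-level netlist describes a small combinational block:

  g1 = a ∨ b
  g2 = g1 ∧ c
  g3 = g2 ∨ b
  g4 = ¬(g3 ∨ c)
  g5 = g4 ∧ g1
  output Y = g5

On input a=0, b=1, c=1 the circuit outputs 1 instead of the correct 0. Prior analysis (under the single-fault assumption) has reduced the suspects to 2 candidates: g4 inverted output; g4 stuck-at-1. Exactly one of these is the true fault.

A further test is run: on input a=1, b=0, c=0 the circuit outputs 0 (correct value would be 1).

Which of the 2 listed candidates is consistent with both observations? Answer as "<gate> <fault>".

g4 inverted output

Evaluate each candidate on input a=1, b=0, c=0:
  g4 inverted output: g1=1, g2=0, g3=0, g4=0 [inverted output], g5=0 → 0 — matches
  g4 stuck-at-1: g1=1, g2=0, g3=0, g4=1 [stuck-at-1], g5=1 → 1 — eliminated
Only g4 inverted output reproduces the observed 0.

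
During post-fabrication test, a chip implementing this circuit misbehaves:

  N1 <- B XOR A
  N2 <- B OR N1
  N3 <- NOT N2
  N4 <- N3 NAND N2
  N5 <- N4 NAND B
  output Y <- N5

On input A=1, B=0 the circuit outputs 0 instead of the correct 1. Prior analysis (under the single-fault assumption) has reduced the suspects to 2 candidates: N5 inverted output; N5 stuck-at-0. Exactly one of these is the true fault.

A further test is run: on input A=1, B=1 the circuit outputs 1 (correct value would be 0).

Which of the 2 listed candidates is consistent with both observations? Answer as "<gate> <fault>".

Evaluate each candidate on input A=1, B=1:
  N5 inverted output: N1=0, N2=1, N3=0, N4=1, N5=1 [inverted output] → 1 — matches
  N5 stuck-at-0: N1=0, N2=1, N3=0, N4=1, N5=0 [stuck-at-0] → 0 — eliminated
Only N5 inverted output reproduces the observed 1.

N5 inverted output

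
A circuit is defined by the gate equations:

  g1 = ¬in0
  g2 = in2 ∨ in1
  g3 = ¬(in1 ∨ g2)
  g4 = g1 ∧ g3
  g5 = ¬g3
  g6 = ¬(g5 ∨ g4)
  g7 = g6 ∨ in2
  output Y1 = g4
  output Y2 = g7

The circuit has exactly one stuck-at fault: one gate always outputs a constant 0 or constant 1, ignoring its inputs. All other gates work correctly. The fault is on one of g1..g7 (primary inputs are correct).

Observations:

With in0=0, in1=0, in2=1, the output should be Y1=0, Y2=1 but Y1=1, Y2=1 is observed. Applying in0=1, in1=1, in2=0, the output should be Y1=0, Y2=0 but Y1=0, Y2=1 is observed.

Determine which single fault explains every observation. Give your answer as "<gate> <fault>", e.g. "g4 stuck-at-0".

g3 stuck-at-1

Fault-free values for test 1 (in0=0, in1=0, in2=1): g1=1, g2=1, g3=0, g4=0, g5=1, g6=0, g7=1, giving Y1=0, Y2=1. Observed Y1=1, Y2=1.
Test 1: faults giving observed Y1=1, Y2=1 are {g2 stuck-at-0, g3 stuck-at-1, g4 stuck-at-1}.
Test 2 (in0=1, in1=1, in2=0): fault-free g1=0, g2=1, g3=0, g4=0, g5=1, g6=0, g7=0 → Y1=0, Y2=0; observed Y1=0, Y2=1. Eliminates g2 stuck-at-0, g4 stuck-at-1.
Only g3 stuck-at-1 is consistent with every test.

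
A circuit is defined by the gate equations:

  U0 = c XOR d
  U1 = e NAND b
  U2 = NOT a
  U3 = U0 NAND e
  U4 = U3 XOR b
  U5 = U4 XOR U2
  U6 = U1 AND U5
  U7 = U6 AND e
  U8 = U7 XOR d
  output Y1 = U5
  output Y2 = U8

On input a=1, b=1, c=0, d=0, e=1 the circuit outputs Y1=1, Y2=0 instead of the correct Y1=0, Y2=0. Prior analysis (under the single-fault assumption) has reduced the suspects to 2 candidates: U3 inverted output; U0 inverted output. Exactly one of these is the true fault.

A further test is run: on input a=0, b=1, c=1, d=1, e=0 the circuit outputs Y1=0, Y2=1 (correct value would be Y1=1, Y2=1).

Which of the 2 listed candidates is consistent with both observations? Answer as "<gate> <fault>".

U3 inverted output

Evaluate each candidate on input a=0, b=1, c=1, d=1, e=0:
  U3 inverted output: U0=0, U1=1, U2=1, U3=0 [inverted output], U4=1, U5=0, U6=0, U7=0, U8=1 → Y1=0, Y2=1 — matches
  U0 inverted output: U0=1 [inverted output], U1=1, U2=1, U3=1, U4=0, U5=1, U6=1, U7=0, U8=1 → Y1=1, Y2=1 — eliminated
Only U3 inverted output reproduces the observed Y1=0, Y2=1.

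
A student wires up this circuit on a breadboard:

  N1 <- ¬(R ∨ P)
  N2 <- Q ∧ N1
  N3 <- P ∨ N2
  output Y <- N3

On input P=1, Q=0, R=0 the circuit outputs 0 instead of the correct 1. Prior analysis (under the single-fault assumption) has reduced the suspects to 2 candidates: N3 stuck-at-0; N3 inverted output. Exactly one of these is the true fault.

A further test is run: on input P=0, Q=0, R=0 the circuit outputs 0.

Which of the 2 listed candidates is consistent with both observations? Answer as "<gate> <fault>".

Evaluate each candidate on input P=0, Q=0, R=0:
  N3 stuck-at-0: N1=1, N2=0, N3=0 [stuck-at-0] → 0 — matches
  N3 inverted output: N1=1, N2=0, N3=1 [inverted output] → 1 — eliminated
Only N3 stuck-at-0 reproduces the observed 0.

N3 stuck-at-0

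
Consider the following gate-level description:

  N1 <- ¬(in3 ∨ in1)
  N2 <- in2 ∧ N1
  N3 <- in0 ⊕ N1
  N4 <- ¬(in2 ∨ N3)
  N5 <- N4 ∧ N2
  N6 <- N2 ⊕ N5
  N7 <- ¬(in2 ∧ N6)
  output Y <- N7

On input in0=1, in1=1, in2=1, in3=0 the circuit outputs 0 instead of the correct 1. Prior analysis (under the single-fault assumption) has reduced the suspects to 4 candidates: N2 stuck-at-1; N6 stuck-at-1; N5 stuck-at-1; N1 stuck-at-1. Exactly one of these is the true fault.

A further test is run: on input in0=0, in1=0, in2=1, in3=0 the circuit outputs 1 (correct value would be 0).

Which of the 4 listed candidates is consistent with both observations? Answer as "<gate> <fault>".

N5 stuck-at-1

Evaluate each candidate on input in0=0, in1=0, in2=1, in3=0:
  N2 stuck-at-1: N1=1, N2=1 [stuck-at-1], N3=1, N4=0, N5=0, N6=1, N7=0 → 0 — eliminated
  N6 stuck-at-1: N1=1, N2=1, N3=1, N4=0, N5=0, N6=1 [stuck-at-1], N7=0 → 0 — eliminated
  N5 stuck-at-1: N1=1, N2=1, N3=1, N4=0, N5=1 [stuck-at-1], N6=0, N7=1 → 1 — matches
  N1 stuck-at-1: N1=1 [stuck-at-1], N2=1, N3=1, N4=0, N5=0, N6=1, N7=0 → 0 — eliminated
Only N5 stuck-at-1 reproduces the observed 1.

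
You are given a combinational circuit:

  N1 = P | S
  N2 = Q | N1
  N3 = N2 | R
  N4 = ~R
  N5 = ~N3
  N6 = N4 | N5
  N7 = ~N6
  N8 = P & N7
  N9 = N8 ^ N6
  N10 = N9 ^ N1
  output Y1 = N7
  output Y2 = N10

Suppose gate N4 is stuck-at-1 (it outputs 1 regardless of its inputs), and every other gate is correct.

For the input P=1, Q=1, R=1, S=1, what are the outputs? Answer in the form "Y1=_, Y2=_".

Propagate with N4 forced: N1=1, N2=1, N3=1, N4=1 [stuck-at-1], N5=0, N6=1, N7=0, N8=0, N9=1, N10=0.
So the outputs are Y1=0, Y2=0. (Without the fault they would be Y1=1, Y2=0.)

Y1=0, Y2=0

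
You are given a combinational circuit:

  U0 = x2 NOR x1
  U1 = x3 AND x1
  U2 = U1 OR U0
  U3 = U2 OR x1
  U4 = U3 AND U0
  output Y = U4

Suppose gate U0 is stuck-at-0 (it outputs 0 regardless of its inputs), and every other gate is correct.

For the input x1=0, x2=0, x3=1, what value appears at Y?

0

Propagate with U0 forced: U0=0 [stuck-at-0], U1=0, U2=0, U3=0, U4=0.
So Y = 0. (Without the fault it would be 1.)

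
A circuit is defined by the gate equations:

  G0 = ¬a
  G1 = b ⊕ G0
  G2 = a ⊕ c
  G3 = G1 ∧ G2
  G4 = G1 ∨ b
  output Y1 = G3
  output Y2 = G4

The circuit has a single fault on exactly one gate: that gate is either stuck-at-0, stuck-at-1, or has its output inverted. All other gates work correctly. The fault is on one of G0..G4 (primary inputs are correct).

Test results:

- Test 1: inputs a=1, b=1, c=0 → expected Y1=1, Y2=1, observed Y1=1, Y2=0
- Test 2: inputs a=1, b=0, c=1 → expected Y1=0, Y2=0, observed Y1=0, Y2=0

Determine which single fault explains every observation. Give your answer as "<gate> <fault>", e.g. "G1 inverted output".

G4 stuck-at-0

Fault-free values for test 1 (a=1, b=1, c=0): G0=0, G1=1, G2=1, G3=1, G4=1, giving Y1=1, Y2=1. Observed Y1=1, Y2=0.
Test 1: faults giving observed Y1=1, Y2=0 are {G4 stuck-at-0, G4 inverted output}.
Test 2 (a=1, b=0, c=1): fault-free G0=0, G1=0, G2=0, G3=0, G4=0 → Y1=0, Y2=0; observed Y1=0, Y2=0. Eliminates G4 inverted output.
Only G4 stuck-at-0 is consistent with every test.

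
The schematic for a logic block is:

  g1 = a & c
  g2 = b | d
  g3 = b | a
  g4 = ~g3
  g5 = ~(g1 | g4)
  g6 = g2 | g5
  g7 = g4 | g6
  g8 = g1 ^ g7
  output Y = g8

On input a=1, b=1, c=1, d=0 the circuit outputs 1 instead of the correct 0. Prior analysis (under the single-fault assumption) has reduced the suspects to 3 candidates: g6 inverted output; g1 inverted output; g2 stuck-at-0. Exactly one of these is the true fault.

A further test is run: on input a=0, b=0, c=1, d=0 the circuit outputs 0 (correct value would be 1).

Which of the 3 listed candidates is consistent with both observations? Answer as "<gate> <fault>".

g1 inverted output

Evaluate each candidate on input a=0, b=0, c=1, d=0:
  g6 inverted output: g1=0, g2=0, g3=0, g4=1, g5=0, g6=1 [inverted output], g7=1, g8=1 → 1 — eliminated
  g1 inverted output: g1=1 [inverted output], g2=0, g3=0, g4=1, g5=0, g6=0, g7=1, g8=0 → 0 — matches
  g2 stuck-at-0: g1=0, g2=0 [stuck-at-0], g3=0, g4=1, g5=0, g6=0, g7=1, g8=1 → 1 — eliminated
Only g1 inverted output reproduces the observed 0.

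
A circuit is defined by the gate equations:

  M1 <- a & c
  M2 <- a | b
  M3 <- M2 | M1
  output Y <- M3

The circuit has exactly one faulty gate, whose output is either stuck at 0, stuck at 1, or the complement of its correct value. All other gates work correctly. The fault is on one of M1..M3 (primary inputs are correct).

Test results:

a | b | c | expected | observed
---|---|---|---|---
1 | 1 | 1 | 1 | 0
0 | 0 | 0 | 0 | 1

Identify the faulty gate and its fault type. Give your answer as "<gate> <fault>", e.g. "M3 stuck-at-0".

Fault-free values for test 1 (a=1, b=1, c=1): M1=1, M2=1, M3=1, giving Y=1. Observed 0.
Test 1: faults giving observed 0 are {M3 stuck-at-0, M3 inverted output}.
Test 2 (a=0, b=0, c=0): fault-free M1=0, M2=0, M3=0 → 0; observed 1. Eliminates M3 stuck-at-0.
Only M3 inverted output is consistent with every test.

M3 inverted output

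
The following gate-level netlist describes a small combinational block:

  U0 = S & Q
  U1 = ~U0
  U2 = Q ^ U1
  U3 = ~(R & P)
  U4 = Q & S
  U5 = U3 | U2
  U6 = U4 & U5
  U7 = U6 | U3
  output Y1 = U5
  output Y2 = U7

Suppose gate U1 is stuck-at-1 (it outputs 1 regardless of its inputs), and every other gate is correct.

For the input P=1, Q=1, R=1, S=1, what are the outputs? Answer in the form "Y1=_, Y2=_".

Y1=0, Y2=0

Propagate with U1 forced: U0=1, U1=1 [stuck-at-1], U2=0, U3=0, U4=1, U5=0, U6=0, U7=0.
So the outputs are Y1=0, Y2=0. (Without the fault they would be Y1=1, Y2=1.)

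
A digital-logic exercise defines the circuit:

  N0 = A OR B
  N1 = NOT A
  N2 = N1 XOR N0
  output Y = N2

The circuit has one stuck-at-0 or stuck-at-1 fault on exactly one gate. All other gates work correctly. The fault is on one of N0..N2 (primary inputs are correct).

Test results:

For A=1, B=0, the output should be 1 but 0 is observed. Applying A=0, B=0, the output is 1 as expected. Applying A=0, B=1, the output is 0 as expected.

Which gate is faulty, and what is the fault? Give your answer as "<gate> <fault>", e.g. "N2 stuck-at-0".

Fault-free values for test 1 (A=1, B=0): N0=1, N1=0, N2=1, giving Y=1. Observed 0.
Test 1: faults giving observed 0 are {N0 stuck-at-0, N1 stuck-at-1, N2 stuck-at-0}.
Test 2 (A=0, B=0): fault-free N0=0, N1=1, N2=1 → 1; observed 1. Eliminates N2 stuck-at-0.
Test 3 (A=0, B=1): fault-free N0=1, N1=1, N2=0 → 0; observed 0. Eliminates N0 stuck-at-0.
Only N1 stuck-at-1 is consistent with every test.

N1 stuck-at-1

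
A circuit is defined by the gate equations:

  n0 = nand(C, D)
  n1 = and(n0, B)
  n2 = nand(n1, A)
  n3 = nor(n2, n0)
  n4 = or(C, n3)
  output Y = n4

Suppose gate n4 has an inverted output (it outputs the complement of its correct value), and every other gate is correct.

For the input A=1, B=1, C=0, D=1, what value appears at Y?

1

Propagate with n4 forced: n0=1, n1=1, n2=0, n3=0, n4=1 [inverted output].
So Y = 1. (Without the fault it would be 0.)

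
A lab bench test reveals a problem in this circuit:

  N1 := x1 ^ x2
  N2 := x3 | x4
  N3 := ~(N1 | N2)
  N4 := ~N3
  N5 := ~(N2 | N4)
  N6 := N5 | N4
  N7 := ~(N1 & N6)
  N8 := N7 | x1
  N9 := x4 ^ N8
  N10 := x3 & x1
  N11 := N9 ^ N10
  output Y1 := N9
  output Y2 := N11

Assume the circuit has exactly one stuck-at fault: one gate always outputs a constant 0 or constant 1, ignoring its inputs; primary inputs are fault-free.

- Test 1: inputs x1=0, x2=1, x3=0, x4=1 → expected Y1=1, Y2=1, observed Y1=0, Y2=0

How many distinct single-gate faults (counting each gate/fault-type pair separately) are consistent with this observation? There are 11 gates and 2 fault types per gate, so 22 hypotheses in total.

7

Fault-free: N1=1, N2=1, N3=0, N4=1, N5=0, N6=1, N7=0, N8=0, N9=1, N10=0, N11=1 → Y1=1, Y2=1. Observed Y1=0, Y2=0.
  N1: stuck-at-0 ✓; others ✗
  N2: none of the 2 fault types match ✗
  N3: stuck-at-1 ✓; others ✗
  N4: stuck-at-0 ✓; others ✗
  N5: none of the 2 fault types match ✗
  N6: stuck-at-0 ✓; others ✗
  N7: stuck-at-1 ✓; others ✗
  N8: stuck-at-1 ✓; others ✗
  N9: stuck-at-0 ✓; others ✗
  N10: none of the 2 fault types match ✗
  N11: none of the 2 fault types match ✗
Consistent faults: {N1 stuck-at-0, N3 stuck-at-1, N4 stuck-at-0, N6 stuck-at-0, N7 stuck-at-1, N8 stuck-at-1, N9 stuck-at-0} — 7 in all.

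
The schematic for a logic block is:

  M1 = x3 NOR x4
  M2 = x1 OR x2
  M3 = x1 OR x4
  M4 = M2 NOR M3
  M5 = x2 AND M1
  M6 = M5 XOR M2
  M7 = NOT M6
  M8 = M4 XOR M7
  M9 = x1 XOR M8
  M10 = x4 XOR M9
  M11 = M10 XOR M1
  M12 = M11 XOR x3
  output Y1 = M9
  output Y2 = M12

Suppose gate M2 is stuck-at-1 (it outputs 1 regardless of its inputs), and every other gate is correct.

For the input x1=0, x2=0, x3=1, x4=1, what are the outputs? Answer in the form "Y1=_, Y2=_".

Propagate with M2 forced: M1=0, M2=1 [stuck-at-1], M3=1, M4=0, M5=0, M6=1, M7=0, M8=0, M9=0, M10=1, M11=1, M12=0.
So the outputs are Y1=0, Y2=0. (Without the fault they would be Y1=1, Y2=1.)

Y1=0, Y2=0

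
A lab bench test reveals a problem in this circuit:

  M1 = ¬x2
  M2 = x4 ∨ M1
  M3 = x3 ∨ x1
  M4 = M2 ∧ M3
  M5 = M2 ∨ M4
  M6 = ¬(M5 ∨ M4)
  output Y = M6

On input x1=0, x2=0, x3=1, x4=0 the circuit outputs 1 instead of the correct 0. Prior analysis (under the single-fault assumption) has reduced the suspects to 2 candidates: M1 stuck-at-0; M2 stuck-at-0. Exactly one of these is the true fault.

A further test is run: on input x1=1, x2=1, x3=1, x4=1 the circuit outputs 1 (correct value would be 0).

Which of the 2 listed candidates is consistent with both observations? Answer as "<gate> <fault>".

Evaluate each candidate on input x1=1, x2=1, x3=1, x4=1:
  M1 stuck-at-0: M1=0 [stuck-at-0], M2=1, M3=1, M4=1, M5=1, M6=0 → 0 — eliminated
  M2 stuck-at-0: M1=0, M2=0 [stuck-at-0], M3=1, M4=0, M5=0, M6=1 → 1 — matches
Only M2 stuck-at-0 reproduces the observed 1.

M2 stuck-at-0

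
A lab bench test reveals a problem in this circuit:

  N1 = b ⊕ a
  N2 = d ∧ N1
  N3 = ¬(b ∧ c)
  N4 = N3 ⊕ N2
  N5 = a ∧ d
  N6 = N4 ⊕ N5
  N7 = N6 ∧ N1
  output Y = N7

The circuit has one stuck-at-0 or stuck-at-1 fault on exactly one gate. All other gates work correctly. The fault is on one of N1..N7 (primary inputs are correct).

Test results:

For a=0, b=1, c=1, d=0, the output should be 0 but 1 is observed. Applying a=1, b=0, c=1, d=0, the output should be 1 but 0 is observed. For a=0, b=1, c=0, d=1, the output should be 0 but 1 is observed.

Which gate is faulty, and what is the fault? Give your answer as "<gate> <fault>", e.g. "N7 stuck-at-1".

N5 stuck-at-1

Fault-free values for test 1 (a=0, b=1, c=1, d=0): N1=1, N2=0, N3=0, N4=0, N5=0, N6=0, N7=0, giving Y=0. Observed 1.
Test 1: faults giving observed 1 are {N2 stuck-at-1, N3 stuck-at-1, N4 stuck-at-1, N5 stuck-at-1, N6 stuck-at-1, N7 stuck-at-1}.
Test 2 (a=1, b=0, c=1, d=0): fault-free N1=1, N2=0, N3=1, N4=1, N5=0, N6=1, N7=1 → 1; observed 0. Eliminates N3 stuck-at-1, N4 stuck-at-1, N6 stuck-at-1, N7 stuck-at-1.
Test 3 (a=0, b=1, c=0, d=1): fault-free N1=1, N2=1, N3=1, N4=0, N5=0, N6=0, N7=0 → 0; observed 1. Eliminates N2 stuck-at-1.
Only N5 stuck-at-1 is consistent with every test.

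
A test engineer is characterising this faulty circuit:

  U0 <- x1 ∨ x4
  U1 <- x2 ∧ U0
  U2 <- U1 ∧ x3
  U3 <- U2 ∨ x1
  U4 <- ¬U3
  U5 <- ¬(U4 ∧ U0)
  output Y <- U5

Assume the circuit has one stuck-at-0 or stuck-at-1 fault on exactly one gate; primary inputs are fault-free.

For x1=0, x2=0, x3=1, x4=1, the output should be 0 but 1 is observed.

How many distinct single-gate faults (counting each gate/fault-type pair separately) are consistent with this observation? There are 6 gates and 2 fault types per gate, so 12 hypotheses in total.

Fault-free: U0=1, U1=0, U2=0, U3=0, U4=1, U5=0 → 0. Observed 1.
  U0 stuck-at-0: output 1 ✓
  U0 stuck-at-1: output 0 ✗
  U1 stuck-at-0: output 0 ✗
  U1 stuck-at-1: output 1 ✓
  U2 stuck-at-0: output 0 ✗
  U2 stuck-at-1: output 1 ✓
  U3 stuck-at-0: output 0 ✗
  U3 stuck-at-1: output 1 ✓
  U4 stuck-at-0: output 1 ✓
  U4 stuck-at-1: output 0 ✗
  U5 stuck-at-0: output 0 ✗
  U5 stuck-at-1: output 1 ✓
Consistent faults: {U0 stuck-at-0, U1 stuck-at-1, U2 stuck-at-1, U3 stuck-at-1, U4 stuck-at-0, U5 stuck-at-1} — 6 in all.

6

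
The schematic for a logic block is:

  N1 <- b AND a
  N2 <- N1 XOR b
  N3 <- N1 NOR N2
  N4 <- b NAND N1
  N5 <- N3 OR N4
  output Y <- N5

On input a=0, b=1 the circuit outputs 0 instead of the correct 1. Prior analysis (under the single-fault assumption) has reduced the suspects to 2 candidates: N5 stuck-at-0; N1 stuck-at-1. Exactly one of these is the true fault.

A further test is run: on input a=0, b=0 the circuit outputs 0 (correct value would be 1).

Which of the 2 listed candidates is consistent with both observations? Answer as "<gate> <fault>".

N5 stuck-at-0

Evaluate each candidate on input a=0, b=0:
  N5 stuck-at-0: N1=0, N2=0, N3=1, N4=1, N5=0 [stuck-at-0] → 0 — matches
  N1 stuck-at-1: N1=1 [stuck-at-1], N2=1, N3=0, N4=1, N5=1 → 1 — eliminated
Only N5 stuck-at-0 reproduces the observed 0.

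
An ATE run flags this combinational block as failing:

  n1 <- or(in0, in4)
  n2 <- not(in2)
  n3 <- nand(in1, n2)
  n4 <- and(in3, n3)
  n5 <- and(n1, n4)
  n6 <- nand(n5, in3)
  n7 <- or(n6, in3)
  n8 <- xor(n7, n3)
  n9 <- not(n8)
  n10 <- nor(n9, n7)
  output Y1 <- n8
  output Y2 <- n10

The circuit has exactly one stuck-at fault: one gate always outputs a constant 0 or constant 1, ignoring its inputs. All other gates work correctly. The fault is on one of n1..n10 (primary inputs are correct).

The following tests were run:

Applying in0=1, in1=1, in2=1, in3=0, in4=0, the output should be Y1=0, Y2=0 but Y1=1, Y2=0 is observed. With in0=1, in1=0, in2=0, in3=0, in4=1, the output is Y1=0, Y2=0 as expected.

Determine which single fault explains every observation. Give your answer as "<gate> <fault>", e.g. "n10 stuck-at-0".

Fault-free values for test 1 (in0=1, in1=1, in2=1, in3=0, in4=0): n1=1, n2=0, n3=1, n4=0, n5=0, n6=1, n7=1, n8=0, n9=1, n10=0, giving Y1=0, Y2=0. Observed Y1=1, Y2=0.
Test 1: faults giving observed Y1=1, Y2=0 are {n2 stuck-at-1, n3 stuck-at-0, n8 stuck-at-1}.
Test 2 (in0=1, in1=0, in2=0, in3=0, in4=1): fault-free n1=1, n2=1, n3=1, n4=0, n5=0, n6=1, n7=1, n8=0, n9=1, n10=0 → Y1=0, Y2=0; observed Y1=0, Y2=0. Eliminates n3 stuck-at-0, n8 stuck-at-1.
Only n2 stuck-at-1 is consistent with every test.

n2 stuck-at-1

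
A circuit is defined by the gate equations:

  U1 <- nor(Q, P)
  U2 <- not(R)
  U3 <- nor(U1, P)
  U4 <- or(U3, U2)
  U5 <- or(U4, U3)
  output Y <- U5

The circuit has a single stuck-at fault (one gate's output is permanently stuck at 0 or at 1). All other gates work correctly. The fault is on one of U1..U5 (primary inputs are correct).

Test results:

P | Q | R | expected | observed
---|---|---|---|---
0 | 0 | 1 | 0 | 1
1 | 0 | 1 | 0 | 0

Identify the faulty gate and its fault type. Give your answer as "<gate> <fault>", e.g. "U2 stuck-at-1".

U1 stuck-at-0

Fault-free values for test 1 (P=0, Q=0, R=1): U1=1, U2=0, U3=0, U4=0, U5=0, giving Y=0. Observed 1.
Test 1: faults giving observed 1 are {U1 stuck-at-0, U2 stuck-at-1, U3 stuck-at-1, U4 stuck-at-1, U5 stuck-at-1}.
Test 2 (P=1, Q=0, R=1): fault-free U1=0, U2=0, U3=0, U4=0, U5=0 → 0; observed 0. Eliminates U2 stuck-at-1, U3 stuck-at-1, U4 stuck-at-1, U5 stuck-at-1.
Only U1 stuck-at-0 is consistent with every test.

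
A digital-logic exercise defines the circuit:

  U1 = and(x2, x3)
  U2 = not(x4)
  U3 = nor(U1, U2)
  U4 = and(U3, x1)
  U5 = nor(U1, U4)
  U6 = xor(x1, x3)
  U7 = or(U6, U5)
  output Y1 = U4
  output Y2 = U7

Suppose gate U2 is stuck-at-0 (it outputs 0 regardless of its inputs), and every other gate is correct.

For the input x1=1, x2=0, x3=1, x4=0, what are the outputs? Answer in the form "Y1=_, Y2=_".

Propagate with U2 forced: U1=0, U2=0 [stuck-at-0], U3=1, U4=1, U5=0, U6=0, U7=0.
So the outputs are Y1=1, Y2=0. (Without the fault they would be Y1=0, Y2=1.)

Y1=1, Y2=0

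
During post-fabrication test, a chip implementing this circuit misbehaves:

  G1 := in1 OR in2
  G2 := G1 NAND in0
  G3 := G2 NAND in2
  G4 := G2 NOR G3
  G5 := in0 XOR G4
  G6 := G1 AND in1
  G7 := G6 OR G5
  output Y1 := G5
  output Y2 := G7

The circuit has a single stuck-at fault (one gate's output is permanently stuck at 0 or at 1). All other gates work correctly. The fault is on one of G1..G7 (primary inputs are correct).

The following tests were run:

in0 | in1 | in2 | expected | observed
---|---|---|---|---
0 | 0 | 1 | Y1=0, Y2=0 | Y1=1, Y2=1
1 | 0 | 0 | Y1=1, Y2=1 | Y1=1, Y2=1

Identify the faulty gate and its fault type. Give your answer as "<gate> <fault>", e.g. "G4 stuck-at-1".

G5 stuck-at-1

Fault-free values for test 1 (in0=0, in1=0, in2=1): G1=1, G2=1, G3=0, G4=0, G5=0, G6=0, G7=0, giving Y1=0, Y2=0. Observed Y1=1, Y2=1.
Test 1: faults giving observed Y1=1, Y2=1 are {G4 stuck-at-1, G5 stuck-at-1}.
Test 2 (in0=1, in1=0, in2=0): fault-free G1=0, G2=1, G3=1, G4=0, G5=1, G6=0, G7=1 → Y1=1, Y2=1; observed Y1=1, Y2=1. Eliminates G4 stuck-at-1.
Only G5 stuck-at-1 is consistent with every test.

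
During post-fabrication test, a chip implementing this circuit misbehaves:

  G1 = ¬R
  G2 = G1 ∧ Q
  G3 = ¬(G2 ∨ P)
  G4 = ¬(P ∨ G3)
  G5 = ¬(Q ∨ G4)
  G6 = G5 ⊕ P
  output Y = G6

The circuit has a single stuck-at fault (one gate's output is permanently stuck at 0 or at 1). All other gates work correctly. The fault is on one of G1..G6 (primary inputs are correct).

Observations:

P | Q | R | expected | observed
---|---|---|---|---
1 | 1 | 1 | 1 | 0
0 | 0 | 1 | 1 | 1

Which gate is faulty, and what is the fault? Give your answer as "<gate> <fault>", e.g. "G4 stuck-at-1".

Fault-free values for test 1 (P=1, Q=1, R=1): G1=0, G2=0, G3=0, G4=0, G5=0, G6=1, giving Y=1. Observed 0.
Test 1: faults giving observed 0 are {G5 stuck-at-1, G6 stuck-at-0}.
Test 2 (P=0, Q=0, R=1): fault-free G1=0, G2=0, G3=1, G4=0, G5=1, G6=1 → 1; observed 1. Eliminates G6 stuck-at-0.
Only G5 stuck-at-1 is consistent with every test.

G5 stuck-at-1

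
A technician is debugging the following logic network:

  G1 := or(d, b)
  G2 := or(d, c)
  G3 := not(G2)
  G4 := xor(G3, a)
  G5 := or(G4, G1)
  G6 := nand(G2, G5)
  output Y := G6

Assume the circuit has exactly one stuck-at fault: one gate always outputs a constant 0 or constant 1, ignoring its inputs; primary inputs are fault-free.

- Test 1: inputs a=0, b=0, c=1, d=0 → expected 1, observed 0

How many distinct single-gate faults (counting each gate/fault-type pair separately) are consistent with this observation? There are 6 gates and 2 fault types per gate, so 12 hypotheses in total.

5

Fault-free: G1=0, G2=1, G3=0, G4=0, G5=0, G6=1 → 1. Observed 0.
  G1 stuck-at-0: output 1 ✗
  G1 stuck-at-1: output 0 ✓
  G2 stuck-at-0: output 1 ✗
  G2 stuck-at-1: output 1 ✗
  G3 stuck-at-0: output 1 ✗
  G3 stuck-at-1: output 0 ✓
  G4 stuck-at-0: output 1 ✗
  G4 stuck-at-1: output 0 ✓
  G5 stuck-at-0: output 1 ✗
  G5 stuck-at-1: output 0 ✓
  G6 stuck-at-0: output 0 ✓
  G6 stuck-at-1: output 1 ✗
Consistent faults: {G1 stuck-at-1, G3 stuck-at-1, G4 stuck-at-1, G5 stuck-at-1, G6 stuck-at-0} — 5 in all.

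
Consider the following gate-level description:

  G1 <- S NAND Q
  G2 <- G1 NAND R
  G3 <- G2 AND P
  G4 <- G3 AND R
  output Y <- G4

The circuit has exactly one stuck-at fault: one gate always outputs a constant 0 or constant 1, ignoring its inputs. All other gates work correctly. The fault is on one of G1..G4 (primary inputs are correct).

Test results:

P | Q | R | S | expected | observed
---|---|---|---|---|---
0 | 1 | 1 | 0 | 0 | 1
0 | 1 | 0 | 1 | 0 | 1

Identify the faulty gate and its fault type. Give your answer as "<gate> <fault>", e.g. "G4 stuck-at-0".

G4 stuck-at-1

Fault-free values for test 1 (P=0, Q=1, R=1, S=0): G1=1, G2=0, G3=0, G4=0, giving Y=0. Observed 1.
Test 1: faults giving observed 1 are {G3 stuck-at-1, G4 stuck-at-1}.
Test 2 (P=0, Q=1, R=0, S=1): fault-free G1=0, G2=1, G3=0, G4=0 → 0; observed 1. Eliminates G3 stuck-at-1.
Only G4 stuck-at-1 is consistent with every test.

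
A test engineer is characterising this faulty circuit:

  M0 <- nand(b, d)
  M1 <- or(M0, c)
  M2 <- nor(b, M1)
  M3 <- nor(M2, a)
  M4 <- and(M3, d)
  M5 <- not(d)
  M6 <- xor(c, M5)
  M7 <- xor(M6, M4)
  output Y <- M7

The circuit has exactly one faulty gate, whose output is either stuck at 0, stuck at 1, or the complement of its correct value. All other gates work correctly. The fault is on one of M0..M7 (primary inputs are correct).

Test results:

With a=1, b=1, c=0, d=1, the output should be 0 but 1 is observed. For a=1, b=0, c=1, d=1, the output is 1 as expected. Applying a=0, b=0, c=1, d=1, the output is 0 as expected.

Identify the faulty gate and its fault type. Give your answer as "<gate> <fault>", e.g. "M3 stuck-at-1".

Fault-free values for test 1 (a=1, b=1, c=0, d=1): M0=0, M1=0, M2=0, M3=0, M4=0, M5=0, M6=0, M7=0, giving Y=0. Observed 1.
Test 1: faults giving observed 1 are {M3 stuck-at-1, M3 inverted output, M4 stuck-at-1, M4 inverted output, M5 stuck-at-1, M5 inverted output, M6 stuck-at-1, M6 inverted output, M7 stuck-at-1, M7 inverted output}.
Test 2 (a=1, b=0, c=1, d=1): fault-free M0=1, M1=1, M2=0, M3=0, M4=0, M5=0, M6=1, M7=1 → 1; observed 1. Eliminates M3 stuck-at-1, M3 inverted output, M4 stuck-at-1, M4 inverted output, M5 stuck-at-1, M5 inverted output, M6 inverted output, M7 inverted output.
Test 3 (a=0, b=0, c=1, d=1): fault-free M0=1, M1=1, M2=0, M3=1, M4=1, M5=0, M6=1, M7=0 → 0; observed 0. Eliminates M7 stuck-at-1.
Only M6 stuck-at-1 is consistent with every test.

M6 stuck-at-1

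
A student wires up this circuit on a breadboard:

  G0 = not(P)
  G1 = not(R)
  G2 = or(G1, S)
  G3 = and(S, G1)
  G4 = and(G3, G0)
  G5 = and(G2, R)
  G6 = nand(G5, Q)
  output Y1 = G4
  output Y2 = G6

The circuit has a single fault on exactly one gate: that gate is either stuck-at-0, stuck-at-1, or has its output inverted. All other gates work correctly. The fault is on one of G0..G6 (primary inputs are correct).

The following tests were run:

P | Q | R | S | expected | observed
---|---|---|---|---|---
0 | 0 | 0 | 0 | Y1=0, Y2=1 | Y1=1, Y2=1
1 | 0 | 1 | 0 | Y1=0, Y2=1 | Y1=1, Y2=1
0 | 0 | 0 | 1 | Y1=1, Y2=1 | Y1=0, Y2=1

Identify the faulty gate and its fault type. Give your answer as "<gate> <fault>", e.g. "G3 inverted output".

G4 inverted output

Fault-free values for test 1 (P=0, Q=0, R=0, S=0): G0=1, G1=1, G2=1, G3=0, G4=0, G5=0, G6=1, giving Y1=0, Y2=1. Observed Y1=1, Y2=1.
Test 1: faults giving observed Y1=1, Y2=1 are {G3 stuck-at-1, G3 inverted output, G4 stuck-at-1, G4 inverted output}.
Test 2 (P=1, Q=0, R=1, S=0): fault-free G0=0, G1=0, G2=0, G3=0, G4=0, G5=0, G6=1 → Y1=0, Y2=1; observed Y1=1, Y2=1. Eliminates G3 stuck-at-1, G3 inverted output.
Test 3 (P=0, Q=0, R=0, S=1): fault-free G0=1, G1=1, G2=1, G3=1, G4=1, G5=0, G6=1 → Y1=1, Y2=1; observed Y1=0, Y2=1. Eliminates G4 stuck-at-1.
Only G4 inverted output is consistent with every test.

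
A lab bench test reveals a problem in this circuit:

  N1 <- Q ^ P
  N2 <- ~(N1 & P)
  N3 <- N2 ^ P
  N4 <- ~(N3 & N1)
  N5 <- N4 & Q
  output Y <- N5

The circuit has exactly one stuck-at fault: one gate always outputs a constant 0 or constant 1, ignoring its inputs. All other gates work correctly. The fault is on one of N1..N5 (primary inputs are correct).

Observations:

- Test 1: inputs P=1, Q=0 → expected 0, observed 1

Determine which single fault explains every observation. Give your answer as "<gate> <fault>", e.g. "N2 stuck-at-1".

Fault-free values for test 1 (P=1, Q=0): N1=1, N2=0, N3=1, N4=0, N5=0, giving Y=0. Observed 1.
Test 1: faults giving observed 1 are {N5 stuck-at-1}.
Only N5 stuck-at-1 is consistent with every test.

N5 stuck-at-1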